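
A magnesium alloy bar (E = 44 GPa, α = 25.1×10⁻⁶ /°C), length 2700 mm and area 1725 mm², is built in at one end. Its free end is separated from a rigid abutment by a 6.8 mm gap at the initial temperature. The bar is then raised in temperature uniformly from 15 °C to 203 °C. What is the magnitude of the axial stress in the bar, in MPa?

Free thermal elongation = αΔT L = 25.1×10⁻⁶ × 188 × 2700 = 12.74 mm.
The gap closes (δ_free > 6.8 mm) and the wall then resists a further 12.74 − 6.8 = 5.941 mm of expansion.
So σ = E(δ_free − g)/L = 44×10³ × 5.941/2700 = 96.81 MPa.

σ ≈ 96.8 MPa (compressive)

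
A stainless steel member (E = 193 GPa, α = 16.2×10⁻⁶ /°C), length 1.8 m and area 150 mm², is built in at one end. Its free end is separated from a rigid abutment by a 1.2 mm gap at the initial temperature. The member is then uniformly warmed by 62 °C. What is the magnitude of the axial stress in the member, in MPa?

σ ≈ 65.2 MPa (compressive)

If the wall were absent the member would grow by αΔT L = 16.2×10⁻⁶ × 62 × 1800 = 1.808 mm.
After closing the 1.2 mm clearance, 1.808 − 1.2 = 0.6079 mm of expansion remains to be suppressed by the wall.
So σ = E(δ_free − g)/L = 193×10³ × 0.6079/1800 = 65.18 MPa.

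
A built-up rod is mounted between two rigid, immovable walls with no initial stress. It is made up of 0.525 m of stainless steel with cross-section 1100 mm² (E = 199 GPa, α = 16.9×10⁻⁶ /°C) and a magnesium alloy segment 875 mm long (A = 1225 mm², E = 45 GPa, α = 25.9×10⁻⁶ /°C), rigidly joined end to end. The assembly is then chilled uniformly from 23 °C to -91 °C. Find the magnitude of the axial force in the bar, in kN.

With the walls removed the bar would change length by δ_free = Σ αᵢΔT Lᵢ = 16.9×10⁻⁶×114×525 + 25.9×10⁻⁶×114×875 = 3.595 mm.
The rigid supports impose zero overall length change; the single axial force P common to all segments must satisfy P Σ Lᵢ/(AᵢEᵢ) = δ_free.
The series flexibility is Σ Lᵢ/(AᵢEᵢ) = 525/(1100×199×10³) + 875/(1225×45×10³) = 1.827×10⁻⁵ mm/N.
So P = 3.595 / 1.827×10⁻⁵ = 196.8 kN, tensile.

P ≈ 197 kN (tensile)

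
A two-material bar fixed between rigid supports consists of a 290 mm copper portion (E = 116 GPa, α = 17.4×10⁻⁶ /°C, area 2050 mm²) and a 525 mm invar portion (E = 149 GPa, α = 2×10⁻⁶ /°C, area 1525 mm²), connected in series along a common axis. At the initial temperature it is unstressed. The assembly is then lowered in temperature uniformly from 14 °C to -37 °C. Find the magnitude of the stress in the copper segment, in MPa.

If the supports were absent, the total length change would be Σ αᵢΔT Lᵢ = 17.4×10⁻⁶×51×290 + 2×10⁻⁶×51×525 = 0.3109 mm.
The rigid supports impose zero overall length change; the single axial force P common to all segments must satisfy P Σ Lᵢ/(AᵢEᵢ) = δ_free.
The series flexibility is Σ Lᵢ/(AᵢEᵢ) = 290/(2050×116×10³) + 525/(1525×149×10³) = 3.53×10⁻⁶ mm/N.
Hence P = δ_free / Σ(L/AE) = 0.3109/3.53×10⁻⁶ = 88.07 kN (tensile).
σ_{copper} = P / A = 88070 / 2050 = 42.96 MPa.

σ ≈ 43 MPa (tensile)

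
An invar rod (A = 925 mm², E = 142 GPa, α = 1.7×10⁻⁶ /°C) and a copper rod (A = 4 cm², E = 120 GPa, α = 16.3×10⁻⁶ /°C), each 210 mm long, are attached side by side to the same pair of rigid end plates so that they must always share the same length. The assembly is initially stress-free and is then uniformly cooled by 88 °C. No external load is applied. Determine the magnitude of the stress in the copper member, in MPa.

σ ≈ 113 MPa (tensile)

Equilibrium of a rigid end plate with no external load gives equal and opposite internal forces ±P in the two members. Since α_{copper} > α_{invar}, cooling drives the copper into tension and the invar into compression.
Setting the final lengths equal and cancelling L: (α₁ − α₂)ΔT = P/(A₁E₁) + P/(A₂E₂).
|α₁ − α₂|·ΔT = 14.6×10⁻⁶ × 88 = 0.001285.
1/(A₁E₁) + 1/(A₂E₂) = 1/(925×142×10³) + 1/(400×120×10³) = 2.845×10⁻⁸ N⁻¹.
P = 0.001285 / 2.845×10⁻⁸ = 45170 N = 45.17 kN.
σ_{copper} = P/A₂ = 45170/400 = 112.9 MPa, tensile.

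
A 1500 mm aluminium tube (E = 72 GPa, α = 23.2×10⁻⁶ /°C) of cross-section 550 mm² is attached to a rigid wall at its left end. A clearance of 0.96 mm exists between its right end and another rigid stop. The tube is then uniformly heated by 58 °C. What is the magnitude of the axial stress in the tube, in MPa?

Free thermal elongation = αΔT L = 23.2×10⁻⁶ × 58 × 1500 = 2.018 mm.
The gap closes (δ_free > 0.96 mm) and the wall then resists a further 2.018 − 0.96 = 1.058 mm of expansion.
That suppressed elongation corresponds to σ = E·Δ/L = 72×10³ × 1.058/1500 = 50.8 MPa.

σ ≈ 50.8 MPa (compressive)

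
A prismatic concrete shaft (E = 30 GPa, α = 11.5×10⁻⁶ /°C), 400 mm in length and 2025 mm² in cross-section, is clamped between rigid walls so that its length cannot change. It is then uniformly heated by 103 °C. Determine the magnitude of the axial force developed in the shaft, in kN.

Full restraint means ε = 0, so the stress is σ = EαΔT = 30×10³ × 11.5×10⁻⁶ × 103 = 35.53 MPa.
P = AEαΔT = 2025 × 30×10³ × 11.5×10⁻⁶ × 103 = 71.96 kN (compressive).

P ≈ 72 kN (compressive)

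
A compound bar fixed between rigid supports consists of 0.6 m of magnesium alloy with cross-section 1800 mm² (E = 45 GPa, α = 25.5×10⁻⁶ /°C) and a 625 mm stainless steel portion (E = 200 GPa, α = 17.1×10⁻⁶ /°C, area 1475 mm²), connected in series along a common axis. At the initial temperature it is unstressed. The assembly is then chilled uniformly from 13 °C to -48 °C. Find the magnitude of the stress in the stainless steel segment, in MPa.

σ ≈ 113 MPa (tensile)

If the supports were absent, the total length change would be Σ αᵢΔT Lᵢ = 25.5×10⁻⁶×61×600 + 17.1×10⁻⁶×61×625 = 1.585 mm.
The walls prevent any net length change, so an axial force P (same in every segment) develops. Compatibility: P · Σ Lᵢ/(AᵢEᵢ) = δ_free.
The series flexibility is Σ Lᵢ/(AᵢEᵢ) = 600/(1800×45×10³) + 625/(1475×200×10³) = 9.526×10⁻⁶ mm/N.
So P = 1.585 / 9.526×10⁻⁶ = 166.4 kN, tensile.
σ_{stainless steel} = P / A = 166400 / 1475 = 112.8 MPa.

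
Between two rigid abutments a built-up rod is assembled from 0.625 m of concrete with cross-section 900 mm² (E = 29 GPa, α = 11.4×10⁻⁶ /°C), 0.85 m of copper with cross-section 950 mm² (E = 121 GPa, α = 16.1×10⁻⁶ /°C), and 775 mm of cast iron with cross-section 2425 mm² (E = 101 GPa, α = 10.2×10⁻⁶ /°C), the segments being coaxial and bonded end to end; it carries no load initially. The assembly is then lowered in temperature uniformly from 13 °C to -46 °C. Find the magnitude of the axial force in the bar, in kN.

If the supports were absent, the total length change would be Σ αᵢΔT Lᵢ = 11.4×10⁻⁶×59×625 + 16.1×10⁻⁶×59×850 + 10.2×10⁻⁶×59×775 = 1.694 mm.
Since the ends are fixed, an axial force P builds up, equal in every segment, with P · Σ Lᵢ/(AᵢEᵢ) = δ_free.
Σ Lᵢ/(AᵢEᵢ) = 625/(900×29×10³) + 850/(950×121×10³) + 775/(2425×101×10³) = 3.451×10⁻⁵ mm/N.
Hence P = δ_free / Σ(L/AE) = 1.694/3.451×10⁻⁵ = 49.1 kN (tensile).

P ≈ 49.1 kN (tensile)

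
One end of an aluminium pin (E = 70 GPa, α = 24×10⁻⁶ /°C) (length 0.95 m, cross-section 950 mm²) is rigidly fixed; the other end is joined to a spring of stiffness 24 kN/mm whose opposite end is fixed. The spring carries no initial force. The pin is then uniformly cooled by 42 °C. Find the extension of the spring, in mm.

δ ≈ 0.713 mm

Free thermal contraction: δ_free = αΔT L = 24×10⁻⁶ × 42 × 950 = 0.9576 mm.
With a force P in the spring, the elastic change of the pin is PL/(AE) and that of the spring is P/k; compatibility requires their sum to equal δ_free.
So P = δ_free / [L/(AE) + 1/k] = 0.9576 / [ 950/(950×70×10³) + 1/(24×10³) ].
P = 0.9576 / 5.595×10⁻⁵ = 17110 N.
Spring extension = P/k = 17110/(24×10³) = 0.7131 mm.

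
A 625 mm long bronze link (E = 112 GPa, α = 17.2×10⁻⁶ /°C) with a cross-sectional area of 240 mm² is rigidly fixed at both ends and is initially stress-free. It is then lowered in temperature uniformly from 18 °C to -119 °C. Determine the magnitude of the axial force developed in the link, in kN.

P ≈ 63.3 kN (tensile)

The ends cannot move, so σ = EαΔT = 112×10³ × 17.2×10⁻⁶ × 137 = 263.9 MPa.
Then P = σA = 263.9 × 240 mm² = 63.34 kN, tensile.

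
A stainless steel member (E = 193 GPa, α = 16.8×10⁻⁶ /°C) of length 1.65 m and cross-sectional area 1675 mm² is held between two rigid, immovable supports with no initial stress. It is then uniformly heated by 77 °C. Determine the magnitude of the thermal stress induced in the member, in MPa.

Because both ends are immovable the net strain is zero, and the suppressed thermal strain is αΔT = 16.8×10⁻⁶ × 77 = 1293.6×10⁻⁶.
The stress required to suppress this strain is σ = Eε = 193×10³ × 1293.6×10⁻⁶ = 249.7 MPa, compressive since the member is trying to expand.

σ ≈ 250 MPa (compressive)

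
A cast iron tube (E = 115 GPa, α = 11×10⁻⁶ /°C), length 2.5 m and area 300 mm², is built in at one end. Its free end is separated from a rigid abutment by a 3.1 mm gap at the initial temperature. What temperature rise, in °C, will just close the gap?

The gap closes when αΔT L = 3.1 mm, since the tube is still unstressed at that instant.
ΔT = 3.1 / (11×10⁻⁶ × 2500) = 112.7 °C.

ΔT ≈ 113 °C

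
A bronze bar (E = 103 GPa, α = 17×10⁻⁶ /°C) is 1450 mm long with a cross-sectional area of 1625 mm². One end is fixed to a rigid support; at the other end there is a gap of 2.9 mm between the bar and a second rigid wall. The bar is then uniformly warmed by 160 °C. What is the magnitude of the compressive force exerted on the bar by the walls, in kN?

If the wall were absent the bar would grow by αΔT L = 17×10⁻⁶ × 160 × 1450 = 3.944 mm.
The gap closes (δ_free > 2.9 mm) and the wall then resists a further 3.944 − 2.9 = 1.044 mm of expansion.
That suppressed elongation corresponds to σ = E·Δ/L = 103×10³ × 1.044/1450 = 74.16 MPa.
Force on the wall = σA = 74.16 × 1625 mm² = 120.5 kN.

P ≈ 121 kN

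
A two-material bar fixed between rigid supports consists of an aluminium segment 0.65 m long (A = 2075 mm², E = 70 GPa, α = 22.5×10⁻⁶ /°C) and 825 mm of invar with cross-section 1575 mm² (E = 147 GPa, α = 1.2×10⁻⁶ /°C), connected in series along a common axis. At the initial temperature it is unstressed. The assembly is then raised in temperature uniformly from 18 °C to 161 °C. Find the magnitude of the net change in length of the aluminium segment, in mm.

If the supports were absent, the total length change would be Σ αᵢΔT Lᵢ = 22.5×10⁻⁶×143×650 + 1.2×10⁻⁶×143×825 = 2.233 mm.
The rigid supports impose zero overall length change; the single axial force P common to all segments must satisfy P Σ Lᵢ/(AᵢEᵢ) = δ_free.
The series flexibility is Σ Lᵢ/(AᵢEᵢ) = 650/(2075×70×10³) + 825/(1575×147×10³) = 8.038×10⁻⁶ mm/N.
P = 2.233 / 8.038×10⁻⁶ = 277800 N = 277.8 kN, compressive.
For the aluminium segment, free thermal change = 22.5×10⁻⁶×143×650 = 2.091 mm and elastic change from P = 277800×650/(2075×70×10³) = 1.243 mm; these oppose, so the net change is 0.848 mm (segment lengthens).

|ΔL| ≈ 0.848 mm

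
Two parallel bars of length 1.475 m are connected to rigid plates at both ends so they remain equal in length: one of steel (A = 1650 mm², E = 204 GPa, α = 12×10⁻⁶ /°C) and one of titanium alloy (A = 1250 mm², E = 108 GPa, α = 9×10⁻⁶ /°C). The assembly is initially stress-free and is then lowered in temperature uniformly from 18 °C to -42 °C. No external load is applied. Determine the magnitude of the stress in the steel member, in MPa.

The steel has the larger α, so on cooling it would change length more than the titanium alloy if both were free. The rigid plates force a common final length, so the steel is put into tension and the titanium alloy into compression, with equal and opposite forces P (no external load).
Equating the net (thermal + elastic) strains gives |α₁ − α₂|·ΔT = P·[1/(A₁E₁) + 1/(A₂E₂)].
|α₁ − α₂|·ΔT = 3×10⁻⁶ × 60 = 0.00018.
1/(A₁E₁) + 1/(A₂E₂) = 1/(1650×204×10³) + 1/(1250×108×10³) = 1.038×10⁻⁸ N⁻¹.
P = 0.00018 / 1.038×10⁻⁸ = 17340 N = 17.34 kN.
σ_{steel} = P/A₁ = 17340/1650 = 10.51 MPa, tensile.

σ ≈ 10.5 MPa (tensile)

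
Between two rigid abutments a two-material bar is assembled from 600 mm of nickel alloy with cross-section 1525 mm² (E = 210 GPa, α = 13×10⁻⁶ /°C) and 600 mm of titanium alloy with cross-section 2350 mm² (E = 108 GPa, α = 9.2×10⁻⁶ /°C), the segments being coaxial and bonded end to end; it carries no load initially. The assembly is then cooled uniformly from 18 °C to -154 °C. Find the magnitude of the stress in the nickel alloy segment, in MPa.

σ ≈ 355 MPa (tensile)

Free thermal contraction of the whole bar: Σ αᵢΔT Lᵢ = 13×10⁻⁶×172×600 + 9.2×10⁻⁶×172×600 = 2.291 mm.
The walls prevent any net length change, so an axial force P (same in every segment) develops. Compatibility: P · Σ Lᵢ/(AᵢEᵢ) = δ_free.
Σ Lᵢ/(AᵢEᵢ) = 600/(1525×210×10³) + 600/(2350×108×10³) = 4.238×10⁻⁶ mm/N.
Hence P = δ_free / Σ(L/AE) = 2.291/4.238×10⁻⁶ = 540.6 kN (tensile).
σ_{nickel alloy} = P / A = 540600 / 1525 = 354.5 MPa.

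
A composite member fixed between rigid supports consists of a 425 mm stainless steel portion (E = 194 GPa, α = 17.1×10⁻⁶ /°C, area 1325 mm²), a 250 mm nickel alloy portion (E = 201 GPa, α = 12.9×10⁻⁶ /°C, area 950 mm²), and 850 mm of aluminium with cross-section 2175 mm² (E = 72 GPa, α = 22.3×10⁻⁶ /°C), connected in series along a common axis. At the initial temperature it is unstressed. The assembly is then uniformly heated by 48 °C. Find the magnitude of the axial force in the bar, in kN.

P ≈ 168 kN (compressive)

Free thermal expansion of the whole bar: Σ αᵢΔT Lᵢ = 17.1×10⁻⁶×48×425 + 12.9×10⁻⁶×48×250 + 22.3×10⁻⁶×48×850 = 1.413 mm.
The rigid supports impose zero overall length change; the single axial force P common to all segments must satisfy P Σ Lᵢ/(AᵢEᵢ) = δ_free.
The series flexibility is Σ Lᵢ/(AᵢEᵢ) = 425/(1325×194×10³) + 250/(950×201×10³) + 850/(2175×72×10³) = 8.39×10⁻⁶ mm/N.
P = 1.413 / 8.39×10⁻⁶ = 168500 N = 168.5 kN, compressive.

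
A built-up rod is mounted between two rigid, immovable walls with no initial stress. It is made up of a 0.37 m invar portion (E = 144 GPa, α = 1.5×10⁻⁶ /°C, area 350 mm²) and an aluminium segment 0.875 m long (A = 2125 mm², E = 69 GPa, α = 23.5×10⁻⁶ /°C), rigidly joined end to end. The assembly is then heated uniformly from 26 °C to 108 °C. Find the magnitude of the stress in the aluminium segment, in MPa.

σ ≈ 61.2 MPa (compressive)

If the supports were absent, the total length change would be Σ αᵢΔT Lᵢ = 1.5×10⁻⁶×82×370 + 23.5×10⁻⁶×82×875 = 1.732 mm.
Since the ends are fixed, an axial force P builds up, equal in every segment, with P · Σ Lᵢ/(AᵢEᵢ) = δ_free.
The series flexibility is Σ Lᵢ/(AᵢEᵢ) = 370/(350×144×10³) + 875/(2125×69×10³) = 1.331×10⁻⁵ mm/N.
P = 1.732 / 1.331×10⁻⁵ = 130100 N = 130.1 kN, compressive.
σ_{aluminium} = P / A = 130100 / 2125 = 61.23 MPa.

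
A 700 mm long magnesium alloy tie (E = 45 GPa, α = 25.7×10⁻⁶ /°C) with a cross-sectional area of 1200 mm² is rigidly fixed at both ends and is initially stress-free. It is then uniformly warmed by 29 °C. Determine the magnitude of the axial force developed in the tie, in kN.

Full restraint means ε = 0, so the stress is σ = EαΔT = 45×10³ × 25.7×10⁻⁶ × 29 = 33.54 MPa.
Then P = σA = 33.54 × 1200 mm² = 40.25 kN, compressive.

P ≈ 40.2 kN (compressive)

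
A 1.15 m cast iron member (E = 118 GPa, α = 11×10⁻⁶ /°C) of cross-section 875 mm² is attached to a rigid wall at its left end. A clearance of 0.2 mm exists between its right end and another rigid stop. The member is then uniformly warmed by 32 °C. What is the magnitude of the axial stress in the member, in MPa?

Free thermal elongation = αΔT L = 11×10⁻⁶ × 32 × 1150 = 0.4048 mm.
The gap closes (δ_free > 0.2 mm) and the wall then resists a further 0.4048 − 0.2 = 0.2048 mm of expansion.
Compatibility: PL/(AE) = 0.2048 mm, so σ = P/A = E × (0.2048/1150) = 21.01 MPa.

σ ≈ 21 MPa (compressive)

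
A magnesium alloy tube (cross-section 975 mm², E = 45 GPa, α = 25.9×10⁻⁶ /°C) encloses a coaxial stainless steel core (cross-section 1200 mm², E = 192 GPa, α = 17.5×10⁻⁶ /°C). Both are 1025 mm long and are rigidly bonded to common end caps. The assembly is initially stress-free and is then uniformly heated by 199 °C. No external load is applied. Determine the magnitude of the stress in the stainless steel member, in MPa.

σ ≈ 51.3 MPa (tensile)

The magnesium alloy has the larger α, so on heating it would change length more than the stainless steel if both were free. The rigid plates force a common final length, so the magnesium alloy is put into compression and the stainless steel into tension, with equal and opposite forces P (no external load).
Compatibility of the two members (thermal + elastic change equal): (α₁ − α₂)ΔT = P·[1/(A₁E₁) + 1/(A₂E₂)].
|α₁ − α₂|·ΔT = 8.4×10⁻⁶ × 199 = 0.001672.
1/(A₁E₁) + 1/(A₂E₂) = 1/(975×45×10³) + 1/(1200×192×10³) = 2.713×10⁻⁸ N⁻¹.
So P = 0.001672 / 2.713×10⁻⁸ = 61.61 kN.
σ_{stainless steel} = P/A₂ = 61610/1200 = 51.34 MPa, tensile.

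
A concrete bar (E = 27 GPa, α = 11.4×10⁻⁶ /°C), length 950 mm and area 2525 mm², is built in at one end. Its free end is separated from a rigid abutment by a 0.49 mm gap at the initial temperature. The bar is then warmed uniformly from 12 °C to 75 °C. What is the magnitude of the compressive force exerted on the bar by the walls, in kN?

P ≈ 13.8 kN

If the wall were absent the bar would grow by αΔT L = 11.4×10⁻⁶ × 63 × 950 = 0.6823 mm.
After closing the 0.49 mm clearance, 0.6823 − 0.49 = 0.1923 mm of expansion remains to be suppressed by the wall.
Compatibility: PL/(AE) = 0.1923 mm, so σ = P/A = E × (0.1923/950) = 5.465 MPa.
P = σA = 5.465 × 2525 = 13.8 kN.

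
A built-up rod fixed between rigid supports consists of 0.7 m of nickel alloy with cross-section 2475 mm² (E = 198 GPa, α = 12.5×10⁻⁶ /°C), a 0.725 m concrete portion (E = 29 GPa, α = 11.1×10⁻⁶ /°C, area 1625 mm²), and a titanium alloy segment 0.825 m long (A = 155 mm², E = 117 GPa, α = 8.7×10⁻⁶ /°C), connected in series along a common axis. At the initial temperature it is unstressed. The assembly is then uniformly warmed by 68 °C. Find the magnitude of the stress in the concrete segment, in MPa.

σ ≈ 16.1 MPa (compressive)

If the supports were absent, the total length change would be Σ αᵢΔT Lᵢ = 12.5×10⁻⁶×68×700 + 11.1×10⁻⁶×68×725 + 8.7×10⁻⁶×68×825 = 1.63 mm.
The walls prevent any net length change, so an axial force P (same in every segment) develops. Compatibility: P · Σ Lᵢ/(AᵢEᵢ) = δ_free.
The series flexibility is Σ Lᵢ/(AᵢEᵢ) = 700/(2475×198×10³) + 725/(1625×29×10³) + 825/(155×117×10³) = 6.231×10⁻⁵ mm/N.
Hence P = δ_free / Σ(L/AE) = 1.63/6.231×10⁻⁵ = 26.17 kN (compressive).
σ_{concrete} = P / A = 26170 / 1625 = 16.1 MPa.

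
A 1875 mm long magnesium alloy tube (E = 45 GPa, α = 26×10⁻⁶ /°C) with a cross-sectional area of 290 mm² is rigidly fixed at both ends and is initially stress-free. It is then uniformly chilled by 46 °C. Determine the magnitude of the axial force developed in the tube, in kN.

With zero net strain, σ = E·αΔT = 45 GPa × 26×10⁻⁶ × 46 = 53.82 MPa.
Axial force P = σA = 53.82 × 290 = 15610 N = 15.61 kN, tensile.

P ≈ 15.6 kN (tensile)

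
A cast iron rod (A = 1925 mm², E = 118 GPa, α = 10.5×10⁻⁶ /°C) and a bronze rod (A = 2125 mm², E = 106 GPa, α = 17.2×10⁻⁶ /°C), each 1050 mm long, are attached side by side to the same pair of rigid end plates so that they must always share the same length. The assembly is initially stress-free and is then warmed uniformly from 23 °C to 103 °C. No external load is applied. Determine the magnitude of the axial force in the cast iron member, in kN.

P ≈ 60.6 kN (tensile in the cast iron)

Equilibrium of a rigid end plate with no external load gives equal and opposite internal forces ±P in the two members. Since α_{bronze} > α_{cast iron}, heating drives the bronze into compression and the cast iron into tension.
Compatibility of the two members (thermal + elastic change equal): (α₁ − α₂)ΔT = P·[1/(A₁E₁) + 1/(A₂E₂)].
|α₁ − α₂|·ΔT = 6.7×10⁻⁶ × 80 = 0.000536.
1/(A₁E₁) + 1/(A₂E₂) = 1/(1925×118×10³) + 1/(2125×106×10³) = 8.842×10⁻⁹ N⁻¹.
P = 0.000536 / 8.842×10⁻⁹ = 60620 N = 60.62 kN.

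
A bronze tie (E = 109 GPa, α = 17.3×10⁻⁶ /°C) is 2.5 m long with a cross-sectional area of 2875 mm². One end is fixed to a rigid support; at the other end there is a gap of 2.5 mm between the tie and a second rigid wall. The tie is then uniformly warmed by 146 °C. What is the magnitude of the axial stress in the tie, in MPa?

Free thermal elongation = αΔT L = 17.3×10⁻⁶ × 146 × 2500 = 6.314 mm.
The gap closes (δ_free > 2.5 mm) and the wall then resists a further 6.314 − 2.5 = 3.814 mm of expansion.
Compatibility: PL/(AE) = 3.814 mm, so σ = P/A = E × (3.814/2500) = 166.3 MPa.

σ ≈ 166 MPa (compressive)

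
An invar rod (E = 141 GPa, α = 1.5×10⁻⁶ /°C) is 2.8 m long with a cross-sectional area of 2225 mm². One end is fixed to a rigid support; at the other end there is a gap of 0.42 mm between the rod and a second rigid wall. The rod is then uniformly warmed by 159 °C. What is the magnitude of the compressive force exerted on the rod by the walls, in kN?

P ≈ 27.8 kN

Free thermal elongation = αΔT L = 1.5×10⁻⁶ × 159 × 2800 = 0.6678 mm.
The gap closes (δ_free > 0.42 mm) and the wall then resists a further 0.6678 − 0.42 = 0.2478 mm of expansion.
That suppressed elongation corresponds to σ = E·Δ/L = 141×10³ × 0.2478/2800 = 12.48 MPa.
P = σA = 12.48 × 2225 = 27.76 kN.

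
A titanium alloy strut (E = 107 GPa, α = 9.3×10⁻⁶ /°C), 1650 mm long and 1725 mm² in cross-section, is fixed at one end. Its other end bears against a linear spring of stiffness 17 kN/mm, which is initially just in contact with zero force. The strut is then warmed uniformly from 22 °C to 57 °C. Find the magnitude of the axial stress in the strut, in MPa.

σ ≈ 4.59 MPa (compressive)

If the spring were absent the strut would lengthen by αΔT L = 9.3×10⁻⁶ × 35 × 1650 = 0.5371 mm.
Let P be the compressive force at the spring. The strut shortens elastically by PL/(AE) and the spring compresses by P/k; together these equal δ_free.
P [ L/(AE) + 1/k ] = δ_free → P [ 1650/(1725×107×10³) + 1/(17×10³) ] = 0.5371.
P = 0.5371 / 6.776×10⁻⁵ = 7926 N.
σ = P/A = 7926/1725 = 4.595 MPa.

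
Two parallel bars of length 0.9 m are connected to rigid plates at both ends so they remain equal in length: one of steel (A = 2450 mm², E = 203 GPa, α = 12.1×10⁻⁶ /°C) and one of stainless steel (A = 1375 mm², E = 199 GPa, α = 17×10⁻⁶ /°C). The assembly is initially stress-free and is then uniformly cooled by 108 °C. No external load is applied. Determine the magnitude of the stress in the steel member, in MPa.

σ ≈ 38.1 MPa (compressive)

Both members must finish at the same length. With the larger α, the stainless steel tends to over-contract; the plates restrain it, putting the stainless steel in tension and the steel in compression. With no external load the two internal forces are equal and opposite, magnitude P.
Equating the net (thermal + elastic) strains gives |α₁ − α₂|·ΔT = P·[1/(A₁E₁) + 1/(A₂E₂)].
|α₁ − α₂|·ΔT = 4.9×10⁻⁶ × 108 = 0.0005292.
1/(A₁E₁) + 1/(A₂E₂) = 1/(2450×203×10³) + 1/(1375×199×10³) = 5.665×10⁻⁹ N⁻¹.
So P = 0.0005292 / 5.665×10⁻⁹ = 93.41 kN.
σ_{steel} = P/A₁ = 93410/2450 = 38.13 MPa, compressive.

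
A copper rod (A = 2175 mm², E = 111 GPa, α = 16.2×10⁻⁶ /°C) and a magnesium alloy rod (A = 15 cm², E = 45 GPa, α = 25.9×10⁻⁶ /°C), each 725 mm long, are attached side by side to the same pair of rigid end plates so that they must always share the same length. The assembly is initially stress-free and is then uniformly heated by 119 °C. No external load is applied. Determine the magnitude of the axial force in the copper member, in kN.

Equilibrium of a rigid end plate with no external load gives equal and opposite internal forces ±P in the two members. Since α_{magnesium alloy} > α_{copper}, heating drives the magnesium alloy into compression and the copper into tension.
Equating the net (thermal + elastic) strains gives |α₁ − α₂|·ΔT = P·[1/(A₁E₁) + 1/(A₂E₂)].
|α₁ − α₂|·ΔT = 9.7×10⁻⁶ × 119 = 0.001154.
1/(A₁E₁) + 1/(A₂E₂) = 1/(2175×111×10³) + 1/(1500×45×10³) = 1.896×10⁻⁸ N⁻¹.
P = 0.001154 / 1.896×10⁻⁸ = 60890 N = 60.89 kN.

P ≈ 60.9 kN (tensile in the copper)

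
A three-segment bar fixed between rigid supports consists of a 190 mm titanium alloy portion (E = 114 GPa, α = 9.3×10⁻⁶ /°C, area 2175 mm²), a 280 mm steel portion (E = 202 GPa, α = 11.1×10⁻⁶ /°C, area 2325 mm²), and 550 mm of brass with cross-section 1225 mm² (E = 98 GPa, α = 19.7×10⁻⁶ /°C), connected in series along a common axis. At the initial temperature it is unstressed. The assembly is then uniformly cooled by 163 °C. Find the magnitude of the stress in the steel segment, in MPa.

σ ≈ 185 MPa (tensile)

With the walls removed the bar would change length by δ_free = Σ αᵢΔT Lᵢ = 9.3×10⁻⁶×163×190 + 11.1×10⁻⁶×163×280 + 19.7×10⁻⁶×163×550 = 2.561 mm.
The walls prevent any net length change, so an axial force P (same in every segment) develops. Compatibility: P · Σ Lᵢ/(AᵢEᵢ) = δ_free.
Σ Lᵢ/(AᵢEᵢ) = 190/(2175×114×10³) + 280/(2325×202×10³) + 550/(1225×98×10³) = 5.944×10⁻⁶ mm/N.
Hence P = δ_free / Σ(L/AE) = 2.561/5.944×10⁻⁶ = 430.8 kN (tensile).
σ_{steel} = P / A = 430800 / 2325 = 185.3 MPa.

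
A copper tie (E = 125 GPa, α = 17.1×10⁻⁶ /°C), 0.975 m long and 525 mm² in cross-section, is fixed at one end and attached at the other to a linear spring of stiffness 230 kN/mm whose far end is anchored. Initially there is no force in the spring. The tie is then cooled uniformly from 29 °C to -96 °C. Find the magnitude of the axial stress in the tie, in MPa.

Free thermal contraction: δ_free = αΔT L = 17.1×10⁻⁶ × 125 × 975 = 2.084 mm.
With a force P in the spring, the elastic change of the tie is PL/(AE) and that of the spring is P/k; compatibility requires their sum to equal δ_free.
So P = δ_free / [L/(AE) + 1/k] = 2.084 / [ 975/(525×125×10³) + 1/(230×10³) ].
P = 2.084 / 1.92×10⁻⁵ = 108500 N.
σ = P/A = 108500/525 = 206.7 MPa.

σ ≈ 207 MPa (tensile)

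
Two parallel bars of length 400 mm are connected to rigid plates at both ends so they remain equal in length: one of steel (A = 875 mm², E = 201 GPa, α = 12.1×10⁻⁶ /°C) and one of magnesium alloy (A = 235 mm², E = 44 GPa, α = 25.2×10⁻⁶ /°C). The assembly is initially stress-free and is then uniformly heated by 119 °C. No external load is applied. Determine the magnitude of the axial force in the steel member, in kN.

Equilibrium of a rigid end plate with no external load gives equal and opposite internal forces ±P in the two members. Since α_{magnesium alloy} > α_{steel}, heating drives the magnesium alloy into compression and the steel into tension.
Compatibility of the two members (thermal + elastic change equal): (α₁ − α₂)ΔT = P·[1/(A₁E₁) + 1/(A₂E₂)].
|α₁ − α₂|·ΔT = 13.1×10⁻⁶ × 119 = 0.001559.
1/(A₁E₁) + 1/(A₂E₂) = 1/(875×201×10³) + 1/(235×44×10³) = 1.024×10⁻⁷ N⁻¹.
P = 0.001559 / 1.024×10⁻⁷ = 15220 N = 15.22 kN.

P ≈ 15.2 kN (tensile in the steel)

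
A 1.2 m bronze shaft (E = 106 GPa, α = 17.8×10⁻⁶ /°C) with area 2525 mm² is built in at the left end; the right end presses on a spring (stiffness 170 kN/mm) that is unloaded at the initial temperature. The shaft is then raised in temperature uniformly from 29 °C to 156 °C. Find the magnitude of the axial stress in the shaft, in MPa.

If the spring were absent the shaft would lengthen by αΔT L = 17.8×10⁻⁶ × 127 × 1200 = 2.713 mm.
Let P be the compressive force at the spring. The shaft shortens elastically by PL/(AE) and the spring compresses by P/k; together these equal δ_free.
P [ L/(AE) + 1/k ] = δ_free → P [ 1200/(2525×106×10³) + 1/(170×10³) ] = 2.713.
P = 2.713 / 1.037×10⁻⁵ = 261700 N.
σ = P/A = 261700/2525 = 103.6 MPa.

σ ≈ 104 MPa (compressive)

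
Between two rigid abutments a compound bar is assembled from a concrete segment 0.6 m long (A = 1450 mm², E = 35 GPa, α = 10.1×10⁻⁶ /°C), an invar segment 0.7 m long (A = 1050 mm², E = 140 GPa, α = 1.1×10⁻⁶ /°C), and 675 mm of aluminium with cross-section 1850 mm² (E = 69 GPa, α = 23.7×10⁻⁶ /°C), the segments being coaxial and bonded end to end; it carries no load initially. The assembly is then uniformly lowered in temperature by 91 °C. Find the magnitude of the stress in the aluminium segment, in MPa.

σ ≈ 51.3 MPa (tensile)

Free thermal contraction of the whole bar: Σ αᵢΔT Lᵢ = 10.1×10⁻⁶×91×600 + 1.1×10⁻⁶×91×700 + 23.7×10⁻⁶×91×675 = 2.077 mm.
Since the ends are fixed, an axial force P builds up, equal in every segment, with P · Σ Lᵢ/(AᵢEᵢ) = δ_free.
Σ Lᵢ/(AᵢEᵢ) = 600/(1450×35×10³) + 700/(1050×140×10³) + 675/(1850×69×10³) = 2.187×10⁻⁵ mm/N.
Hence P = δ_free / Σ(L/AE) = 2.077/2.187×10⁻⁵ = 94.97 kN (tensile).
σ_{aluminium} = P / A = 94970 / 1850 = 51.34 MPa.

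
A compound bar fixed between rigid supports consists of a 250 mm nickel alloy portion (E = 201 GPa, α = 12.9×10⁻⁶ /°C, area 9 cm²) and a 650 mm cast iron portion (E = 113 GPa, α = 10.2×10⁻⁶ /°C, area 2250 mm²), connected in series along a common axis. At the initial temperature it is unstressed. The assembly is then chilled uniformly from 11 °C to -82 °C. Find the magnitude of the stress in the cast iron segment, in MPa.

σ ≈ 103 MPa (tensile)

With the walls removed the bar would change length by δ_free = Σ αᵢΔT Lᵢ = 12.9×10⁻⁶×93×250 + 10.2×10⁻⁶×93×650 = 0.9165 mm.
Since the ends are fixed, an axial force P builds up, equal in every segment, with P · Σ Lᵢ/(AᵢEᵢ) = δ_free.
Σ Lᵢ/(AᵢEᵢ) = 250/(900×201×10³) + 650/(2250×113×10³) = 3.939×10⁻⁶ mm/N.
P = 0.9165 / 3.939×10⁻⁶ = 232700 N = 232.7 kN, tensile.
σ_{cast iron} = P / A = 232700 / 2250 = 103.4 MPa.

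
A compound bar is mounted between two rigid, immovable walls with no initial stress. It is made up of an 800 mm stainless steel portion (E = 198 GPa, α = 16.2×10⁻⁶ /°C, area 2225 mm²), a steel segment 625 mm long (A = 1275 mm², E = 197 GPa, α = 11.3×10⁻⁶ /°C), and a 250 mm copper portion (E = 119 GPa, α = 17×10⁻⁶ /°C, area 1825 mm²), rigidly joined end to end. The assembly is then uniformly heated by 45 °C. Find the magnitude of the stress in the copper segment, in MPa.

Free thermal expansion of the whole bar: Σ αᵢΔT Lᵢ = 16.2×10⁻⁶×45×800 + 11.3×10⁻⁶×45×625 + 17×10⁻⁶×45×250 = 1.092 mm.
The walls prevent any net length change, so an axial force P (same in every segment) develops. Compatibility: P · Σ Lᵢ/(AᵢEᵢ) = δ_free.
Σ Lᵢ/(AᵢEᵢ) = 800/(2225×198×10³) + 625/(1275×197×10³) + 250/(1825×119×10³) = 5.455×10⁻⁶ mm/N.
Hence P = δ_free / Σ(L/AE) = 1.092/5.455×10⁻⁶ = 200.2 kN (compressive).
σ_{copper} = P / A = 200200 / 1825 = 109.7 MPa.

σ ≈ 110 MPa (compressive)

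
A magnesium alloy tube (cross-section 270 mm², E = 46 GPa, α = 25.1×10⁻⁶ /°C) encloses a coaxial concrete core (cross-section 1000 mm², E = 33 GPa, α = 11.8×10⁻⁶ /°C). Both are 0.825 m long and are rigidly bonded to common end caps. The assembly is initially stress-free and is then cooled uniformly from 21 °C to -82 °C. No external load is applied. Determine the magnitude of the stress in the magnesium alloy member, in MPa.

σ ≈ 45.8 MPa (tensile)

Both members must finish at the same length. With the larger α, the magnesium alloy tends to over-contract; the plates restrain it, putting the magnesium alloy in tension and the concrete in compression. With no external load the two internal forces are equal and opposite, magnitude P.
Setting the final lengths equal and cancelling L: (α₁ − α₂)ΔT = P/(A₁E₁) + P/(A₂E₂).
|α₁ − α₂|·ΔT = 13.3×10⁻⁶ × 103 = 0.00137.
1/(A₁E₁) + 1/(A₂E₂) = 1/(270×46×10³) + 1/(1000×33×10³) = 1.108×10⁻⁷ N⁻¹.
So P = 0.00137 / 1.108×10⁻⁷ = 12.36 kN.
σ_{magnesium alloy} = P/A₁ = 12360/270 = 45.78 MPa, tensile.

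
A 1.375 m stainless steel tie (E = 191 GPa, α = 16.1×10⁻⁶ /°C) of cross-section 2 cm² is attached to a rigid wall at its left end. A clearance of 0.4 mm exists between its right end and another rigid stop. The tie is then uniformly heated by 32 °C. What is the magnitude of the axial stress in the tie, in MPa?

Free thermal elongation = αΔT L = 16.1×10⁻⁶ × 32 × 1375 = 0.7084 mm.
The gap closes (δ_free > 0.4 mm) and the wall then resists a further 0.7084 − 0.4 = 0.3084 mm of expansion.
That suppressed elongation corresponds to σ = E·Δ/L = 191×10³ × 0.3084/1375 = 42.84 MPa.

σ ≈ 42.8 MPa (compressive)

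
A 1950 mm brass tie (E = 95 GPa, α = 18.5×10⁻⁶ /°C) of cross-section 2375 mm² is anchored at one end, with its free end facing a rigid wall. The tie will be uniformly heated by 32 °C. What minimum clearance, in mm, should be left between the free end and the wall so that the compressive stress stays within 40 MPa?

g ≈ 0.333 mm

Free expansion if unrestrained: δ_free = αΔT L = 18.5×10⁻⁶ × 32 × 1950 = 1.154 mm.
A stress of 40 MPa corresponds to the wall pushing the tie back by σL/E = 40×1950/(95×10³) = 0.8211 mm.
So the gap has to take up the difference, g_min = δ_free − σL/E = 1.154 − 0.8211 = 0.3333 mm.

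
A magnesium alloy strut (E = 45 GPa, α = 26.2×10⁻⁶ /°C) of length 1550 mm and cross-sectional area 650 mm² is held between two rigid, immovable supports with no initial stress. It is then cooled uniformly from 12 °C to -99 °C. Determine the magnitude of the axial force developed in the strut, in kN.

With zero net strain, σ = E·αΔT = 45 GPa × 26.2×10⁻⁶ × 111 = 130.9 MPa.
P = AEαΔT = 650 × 45×10³ × 26.2×10⁻⁶ × 111 = 85.06 kN (tensile).

P ≈ 85.1 kN (tensile)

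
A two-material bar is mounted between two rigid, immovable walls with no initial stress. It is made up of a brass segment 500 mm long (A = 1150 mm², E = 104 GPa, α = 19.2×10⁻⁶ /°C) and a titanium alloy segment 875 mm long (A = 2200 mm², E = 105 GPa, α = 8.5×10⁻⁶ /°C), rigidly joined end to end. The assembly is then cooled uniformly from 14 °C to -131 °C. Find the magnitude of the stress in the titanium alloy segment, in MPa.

Free thermal contraction of the whole bar: Σ αᵢΔT Lᵢ = 19.2×10⁻⁶×145×500 + 8.5×10⁻⁶×145×875 = 2.47 mm.
The rigid supports impose zero overall length change; the single axial force P common to all segments must satisfy P Σ Lᵢ/(AᵢEᵢ) = δ_free.
The series flexibility is Σ Lᵢ/(AᵢEᵢ) = 500/(1150×104×10³) + 875/(2200×105×10³) = 7.968×10⁻⁶ mm/N.
Hence P = δ_free / Σ(L/AE) = 2.47/7.968×10⁻⁶ = 310 kN (tensile).
σ_{titanium alloy} = P / A = 310000 / 2200 = 140.9 MPa.

σ ≈ 141 MPa (tensile)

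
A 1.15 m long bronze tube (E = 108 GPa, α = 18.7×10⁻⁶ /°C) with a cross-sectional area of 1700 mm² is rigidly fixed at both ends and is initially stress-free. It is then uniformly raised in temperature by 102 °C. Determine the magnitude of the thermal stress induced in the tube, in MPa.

Because both ends are immovable the net strain is zero, and the suppressed thermal strain is αΔT = 18.7×10⁻⁶ × 102 = 1907.4×10⁻⁶.
Hence σ = E·αΔT = 108×10³ × 1907.4×10⁻⁶ = 206 MPa, compressive.

σ ≈ 206 MPa (compressive)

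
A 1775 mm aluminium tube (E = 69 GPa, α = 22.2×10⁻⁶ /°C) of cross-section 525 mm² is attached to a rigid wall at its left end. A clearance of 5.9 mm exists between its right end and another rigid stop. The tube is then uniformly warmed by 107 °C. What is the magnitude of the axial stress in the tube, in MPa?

σ ≈ 0 MPa

Free thermal elongation = αΔT L = 22.2×10⁻⁶ × 107 × 1775 = 4.216 mm.
This is smaller than the 5.9 mm clearance, so the tube expands freely without reaching the stop — the stress is zero.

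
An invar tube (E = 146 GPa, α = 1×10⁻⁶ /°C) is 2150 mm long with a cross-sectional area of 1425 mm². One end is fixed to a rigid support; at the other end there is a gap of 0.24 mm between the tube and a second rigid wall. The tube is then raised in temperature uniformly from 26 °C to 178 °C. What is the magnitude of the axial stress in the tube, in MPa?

σ ≈ 5.89 MPa (compressive)

Free thermal elongation = αΔT L = 1×10⁻⁶ × 152 × 2150 = 0.3268 mm.
This exceeds the 0.24 mm gap, so the wall pushes back. The portion of expansion that must be recovered elastically is δ_free − gap = 0.3268 − 0.24 = 0.0868 mm.
Compatibility: PL/(AE) = 0.0868 mm, so σ = P/A = E × (0.0868/2150) = 5.894 MPa.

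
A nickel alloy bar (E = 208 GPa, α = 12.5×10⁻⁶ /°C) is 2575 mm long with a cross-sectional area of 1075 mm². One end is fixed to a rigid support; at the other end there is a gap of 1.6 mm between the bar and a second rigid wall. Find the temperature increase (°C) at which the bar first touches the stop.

ΔT ≈ 49.7 °C

The gap closes when αΔT L = 1.6 mm, since the bar is still unstressed at that instant.
ΔT = 1.6 / (12.5×10⁻⁶ × 2575) = 49.71 °C.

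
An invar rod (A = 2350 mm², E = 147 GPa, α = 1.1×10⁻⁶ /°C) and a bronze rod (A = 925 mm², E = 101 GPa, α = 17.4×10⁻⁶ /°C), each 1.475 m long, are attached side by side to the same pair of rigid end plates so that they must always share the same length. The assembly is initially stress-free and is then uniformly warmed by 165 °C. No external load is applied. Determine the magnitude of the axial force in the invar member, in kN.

Equilibrium of a rigid end plate with no external load gives equal and opposite internal forces ±P in the two members. Since α_{bronze} > α_{invar}, heating drives the bronze into compression and the invar into tension.
Setting the final lengths equal and cancelling L: (α₁ − α₂)ΔT = P/(A₁E₁) + P/(A₂E₂).
|α₁ − α₂|·ΔT = 16.3×10⁻⁶ × 165 = 0.002689.
1/(A₁E₁) + 1/(A₂E₂) = 1/(2350×147×10³) + 1/(925×101×10³) = 1.36×10⁻⁸ N⁻¹.
So P = 0.002689 / 1.36×10⁻⁸ = 197.8 kN.

P ≈ 198 kN (tensile in the invar)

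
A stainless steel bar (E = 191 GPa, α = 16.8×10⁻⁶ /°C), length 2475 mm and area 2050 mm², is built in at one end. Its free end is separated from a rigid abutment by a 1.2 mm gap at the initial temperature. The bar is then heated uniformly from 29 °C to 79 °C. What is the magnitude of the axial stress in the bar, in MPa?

Unrestrained expansion: δ_free = αΔT L = 16.8×10⁻⁶ × 50 × 2475 = 2.079 mm.
After closing the 1.2 mm clearance, 2.079 − 1.2 = 0.879 mm of expansion remains to be suppressed by the wall.
That suppressed elongation corresponds to σ = E·Δ/L = 191×10³ × 0.879/2475 = 67.83 MPa.

σ ≈ 67.8 MPa (compressive)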